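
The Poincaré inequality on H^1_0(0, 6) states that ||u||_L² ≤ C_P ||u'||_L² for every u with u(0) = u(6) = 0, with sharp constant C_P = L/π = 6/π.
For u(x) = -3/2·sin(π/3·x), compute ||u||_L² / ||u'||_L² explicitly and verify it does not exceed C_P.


||u||_L² / ||u'||_L² = 3/π < C_P = 6/π.

u(x) = -3/2·sin(π/3·x), so u'(x) = -π*cos(π*x/3)/2.
Writing u(x) = A·sin(kπx/L) with A = -3/2 and k = 2, use ∫_0^L sin²(kπx/L) dx = L/2 and ∫_0^L cos²(kπx/L) dx = L/2.
u² = 9/4·sin²(π/3·x) and (u')² = π^2/4·cos²(π/3·x), and each of sin², cos² integrates to L/2 = 3 over (0, 6).
∫_0^6 u² dx = 27/4, so ||u||_L² = 3*sqrt(3)/2.
∫_0^6 (u')² dx = 3*π^2/4, so ||u'||_L² = sqrt(3)*π/2.
Ratio ||u||_L² / ||u'||_L² = 3/π.
Sharp Poincaré constant on H^1_0(0, 6) is C_P = L/π = 6/π, achieved by sin(π/6·x).
This is the k = 2 harmonic; the ratio L/(kπ) is strictly less than C_P = L/π, consistent with the sharp inequality ||u||_L² ≤ C_P ||u'||_L².


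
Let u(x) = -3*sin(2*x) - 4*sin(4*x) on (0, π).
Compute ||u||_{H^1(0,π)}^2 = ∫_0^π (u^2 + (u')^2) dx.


||u||_{H^1(0,π)}^2 = 317*π/2

u'(x) = -6*cos(2*x) - 16*cos(4*x).
Expand u² and (u')² and integrate term by term on (0, π), using: for integers n ≥ 1, ∫_0^π sin²(nx) dx = ∫_0^π cos²(nx) dx = π/2; for n ≠ n', ∫_0^π sin(nx)sin(n'x) dx = ∫_0^π cos(nx)cos(n'x) dx = 0; and by product-to-sum, ∫_0^π sin(nx)cos(n'x) dx = ½∫_0^π [sin((n+n')x) + sin((n−n')x)] dx, which is 0 when n+n' is even and 2n/(n²−n'²) when n+n' is odd (it need not vanish on (0, π)).
  u² squared terms: (-4)²·∫sin(4x)² dx = 16·π/2 = 8*π;  (-3)²·∫sin(2x)² dx = 9·π/2 = 9*π/2.
  u² cross terms: 2·(-4)·(-3)·∫sin(4x)·sin(2x) dx = 24·(0) = 0.
  So ∫_0^π u² dx = 8*π + 9*π/2 + 0 = 25*π/2.
  (u')² squared terms: (-16)²·∫cos(4x)² dx = 256·π/2 = 128*π;  (-6)²·∫cos(2x)² dx = 36·π/2 = 18*π.
  (u')² cross terms: 2·(-16)·(-6)·∫cos(4x)·cos(2x) dx = 192·(0) = 0.
  So ∫_0^π (u')² dx = 128*π + 18*π + 0 = 146*π.
||u||_{H^1}^2 = (25*π/2) + (146*π) = 317*π/2.


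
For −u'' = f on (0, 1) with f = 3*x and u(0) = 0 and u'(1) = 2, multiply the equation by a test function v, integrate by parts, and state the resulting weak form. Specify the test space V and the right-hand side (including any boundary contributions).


V = {v ∈ H^1(0, 1) : v(0) = 0} (test functions vanish at x = 0 where u is specified); weak form: ∫_0^1 u'v' dx = ∫_0^1 (3*x) v dx + 2·v(1) for all v ∈ V.

Multiply both sides by a test function v and integrate from 0 to 1:
  ∫_0^1 −u''(x) v(x) dx = ∫_0^1 f(x) v(x) dx.
Integrate the LHS by parts once:
  ∫_0^1 −u'' v dx = −[u'(x) v(x)]_0^1 + ∫_0^1 u'(x) v'(x) dx.
Thus ∫_0^1 u'(x) v'(x) dx = ∫_0^1 f(x) v(x) dx + [u'(x) v(x)]_0^1.
Choose V so that boundary terms are either known or forced to vanish.
Mixed BC: u(0) = 0 (Dirichlet) and u'(1) = 2 (Neumann). Define V = {v ∈ H^1(0, 1) : v(0) = 0}. Then [u' v]_0^1 = u'(1)·v(1) − u'(0)·0 = 2·v(1).
Weak formulation: find u (satisfying any essential BC) such that ∫_0^1 u'(x) v'(x) dx = ∫_0^1 f v dx + 2·v(1) for all v ∈ V (Dirichlet at 0 absorbed into V; Neumann datum at x = 1 contributes the boundary term).
Substituting f(x) = 3*x, the right-hand side is ∫_0^1 (3*x) v dx + 2·v(1).


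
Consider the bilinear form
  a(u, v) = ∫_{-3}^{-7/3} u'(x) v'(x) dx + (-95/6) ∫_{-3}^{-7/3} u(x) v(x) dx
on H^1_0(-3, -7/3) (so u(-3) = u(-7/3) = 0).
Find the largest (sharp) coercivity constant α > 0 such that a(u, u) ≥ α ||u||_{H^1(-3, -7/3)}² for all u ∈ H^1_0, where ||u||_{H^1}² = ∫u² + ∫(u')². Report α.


α = (-190 + 27*π^2)/(3*(4 + 9*π^2))

Coercivity of a(·,·) on H^1_0(-3, -7/3) means a(u, u) ≥ α ||u||_{H^1}² for every u ∈ H^1_0.
The interval has length L = 2/3, and Poincaré/coercivity depend only on L. Here a(u, u) = ∫(u')² + (-95/6)·∫u².
Here c = -95/6 < 0 with |c| < (π/L)² = 9*π^2/4, so coercivity still holds. The condition a(u,u) ≥ α||u||_{H^1}² reads (1−α)∫(u')² ≥ (α−c)∫u². Any admissible α is ≤ 1 (rapidly oscillating u have ∫u²/∫(u')² → 0), and α = 1 would force 0 ≥ (1−c)∫u², impossible since c < 1; so 1−α > 0. By the sharp Poincaré inequality on H^1_0 of an interval of length L, ∫(u')² ≥ (π/L)²∫u² with equality for the first sine mode sin(π(x−x₀)/L) (x₀ the left endpoint), so the inequality holds for all u iff (1−α)(π/L)² ≥ α − c, i.e. α ≤ ((π/L)² + c)/((π/L)² + 1) = (1 + c(L/π)²)/(1 + (L/π)²). (Direct route, valid since c ≤ 0: Poincaré gives c∫u² ≥ c(L/π)²∫(u')², so a(u,u) ≥ (1 + c(L/π)²)∫(u')², while ||u||_{H^1}² ≤ (1 + (L/π)²)∫(u')²; dividing yields the same α.) With (π/L)² = 9*π^2/4 and c = -95/6, the largest admissible constant is α = ((π/L)² + c)/((π/L)² + 1).
Simplifying, α = (-190 + 27*π^2)/(3*(4 + 9*π^2)).


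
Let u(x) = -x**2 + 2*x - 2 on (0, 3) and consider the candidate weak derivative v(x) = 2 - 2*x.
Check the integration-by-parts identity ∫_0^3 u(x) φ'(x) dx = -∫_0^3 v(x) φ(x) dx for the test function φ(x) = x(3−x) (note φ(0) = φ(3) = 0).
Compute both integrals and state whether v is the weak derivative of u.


LHS = 9/2, RHS = 9/2. Yes, v = u' weakly.

u(x) = -x**2 + 2*x - 2, classical derivative u'(x) = 2 - 2*x.
φ(x) = x(3−x), so φ'(x) = 3 - 2*x.
Note φ(0) = φ(3) = 0, so the boundary term u·φ vanishes.
LHS = ∫_0^3 u(x) φ'(x) dx = ∫_0^3 (2*x^3 - 7*x^2 + 10*x - 6) dx. Term by term:
  ∫_0^3 2*x^3 dx = 81/2;  ∫_0^3 -7*x^2 dx = -63;  ∫_0^3 10*x dx = 45;
  ∫_0^3 -6 dx = -18.
Sum: 81/2 − 63 + 45 − 18 = 9/2.
So LHS = 9/2.
∫_0^3 v(x) φ(x) dx = ∫_0^3 (2*x^3 - 8*x^2 + 6*x) dx. Term by term:
  ∫_0^3 2*x^3 dx = 81/2;  ∫_0^3 -8*x^2 dx = -72;  ∫_0^3 6*x dx = 27.
Sum: 81/2 − 72 + 27 = -9/2.
So RHS = -∫_0^3 v(x) φ(x) dx = 9/2.
LHS = RHS, so the identity holds for this test φ.
Moreover u is smooth here and v(x) = u'(x) = 2 - 2*x pointwise, so the identity holds for every test function. Hence v is the weak derivative of u.


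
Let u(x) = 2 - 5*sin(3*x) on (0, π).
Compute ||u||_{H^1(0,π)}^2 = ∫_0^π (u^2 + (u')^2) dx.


||u||_{H^1(0,π)}^2 = -40/3 + 129*π

u'(x) = -15*cos(3*x).
Expand u² and (u')² and integrate term by term on (0, π), using: for integers n ≥ 1, ∫_0^π sin²(nx) dx = ∫_0^π cos²(nx) dx = π/2; for n ≠ n', ∫_0^π sin(nx)sin(n'x) dx = ∫_0^π cos(nx)cos(n'x) dx = 0; and by product-to-sum, ∫_0^π sin(nx)cos(n'x) dx = ½∫_0^π [sin((n+n')x) + sin((n−n')x)] dx, which is 0 when n+n' is even and 2n/(n²−n'²) when n+n' is odd (it need not vanish on (0, π)). For the constant mode: ∫_0^π 1 dx = π, ∫_0^π cos(nx) dx = 0, ∫_0^π sin(nx) dx = (1−(−1)^n)/n.
  u² squared terms: (2)²·∫1 dx = 4·π = 4*π;  (-5)²·∫sin(3x)² dx = 25·π/2 = 25*π/2.
  u² cross terms: 2·(2)·(-5)·∫1·sin(3x) dx = -20·(2/3) = -40/3.
  So ∫_0^π u² dx = 4*π + 25*π/2 − 40/3 = -40/3 + 33*π/2.
  (u')² squared terms: (-15)²·∫cos(3x)² dx = 225·π/2 = 225*π/2.
  So ∫_0^π (u')² dx = 225*π/2.
||u||_{H^1}^2 = (-40/3 + 33*π/2) + (225*π/2) = -40/3 + 129*π.


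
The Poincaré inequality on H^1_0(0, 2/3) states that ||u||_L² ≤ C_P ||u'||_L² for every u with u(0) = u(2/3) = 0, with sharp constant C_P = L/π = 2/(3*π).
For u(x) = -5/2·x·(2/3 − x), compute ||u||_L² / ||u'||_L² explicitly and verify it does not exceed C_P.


||u||_L² / ||u'||_L² = sqrt(10)/15 < C_P = 2/(3*π).

u(x) = -5/2·x·(2/3 − x), so u'(x) = 5*x - 5/3.
u(x) = -5/2·x·(2/3 − x) vanishes at x = 0 and x = 2/3, so u ∈ H^1_0(0, 2/3). Differentiate via the product rule and integrate the resulting polynomials term by term.
  ∫_0^2/3 u² dx = ∫_0^2/3 (25*x^4/4 - 25*x^3/3 + 25*x^2/9) dx. Term by term:
    ∫_0^2/3 25*x^4/4 dx = 40/243;  ∫_0^2/3 -25*x^3/3 dx = -100/243;  ∫_0^2/3 25*x^2/9 dx = 200/729.
  Sum: 40/243 − 100/243 + 200/729 = 20/729.
  ∫_0^2/3 (u')² dx = ∫_0^2/3 (25*x^2 - 50*x/3 + 25/9) dx. Term by term:
    ∫_0^2/3 25*x^2 dx = 200/81;  ∫_0^2/3 -50*x/3 dx = -100/27;  ∫_0^2/3 25/9 dx = 50/27.
  Sum: 200/81 − 100/27 + 50/27 = 50/81.
∫_0^2/3 u² dx = 20/729, so ||u||_L² = 2*sqrt(5)/27.
∫_0^2/3 (u')² dx = 50/81, so ||u'||_L² = 5*sqrt(2)/9.
Ratio ||u||_L² / ||u'||_L² = sqrt(10)/15.
Sharp Poincaré constant on H^1_0(0, 2/3) is C_P = L/π = 2/(3*π), achieved by sin(3*π/2·x).
A polynomial bump cannot attain the sharp Poincaré constant (only the first sine eigenfunction does), so the ratio is strictly less than C_P, consistent with ||u||_L² ≤ C_P ||u'||_L².


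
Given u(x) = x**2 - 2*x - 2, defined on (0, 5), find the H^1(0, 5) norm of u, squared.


||u||_{H^1}^2 = 620/3

The H^1 norm (squared) on an interval (0, L) is
  ||u||_{H^1}^2 = ∫_0^L u(x)^2 dx + ∫_0^L u'(x)^2 dx.
Compute u'(x) = 2*x - 2.
Then u(x)^2 = x**4 - 4*x**3 + 8*x + 4 and u'(x)^2 = 4*x**2 - 8*x + 4.
Integrate each monomial from 0 to 5 using ∫_0^5 c·x^n dx = c·5^(n+1)/(n+1):
  ∫_0^5 u(x)^2 dx = ∫_0^5 (x^4 - 4*x^3 + 8*x + 4) dx. Term by term:
    ∫_0^5 x^4 dx = 625;  ∫_0^5 -4*x^3 dx = -625;  ∫_0^5 8*x dx = 100;
    ∫_0^5 4 dx = 20.
  Sum: 625 − 625 + 100 + 20 = 120.
  ∫_0^5 u'(x)^2 dx = ∫_0^5 (4*x^2 - 8*x + 4) dx. Term by term:
    ∫_0^5 4*x^2 dx = 500/3;  ∫_0^5 -8*x dx = -100;  ∫_0^5 4 dx = 20.
  Sum: 500/3 − 100 + 20 = 260/3.
Adding: ||u||_{H^1}^2 = 120 + 260/3 = 620/3.


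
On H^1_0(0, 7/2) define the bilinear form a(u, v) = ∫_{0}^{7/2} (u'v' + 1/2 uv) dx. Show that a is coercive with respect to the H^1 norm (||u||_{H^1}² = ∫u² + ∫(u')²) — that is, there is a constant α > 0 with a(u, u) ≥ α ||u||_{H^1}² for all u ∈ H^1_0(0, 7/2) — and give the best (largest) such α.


α = (49 + 8*π^2)/(2*(4*π^2 + 49))

Coercivity of a(·,·) on H^1_0(0, 7/2) means a(u, u) ≥ α ||u||_{H^1}² for every u ∈ H^1_0.
The interval has length L = 7/2, and Poincaré/coercivity depend only on L. Here a(u, u) = ∫(u')² + (1/2)·∫u².
Here 0 < c = 1/2 < 1. The condition a(u,u) ≥ α||u||_{H^1}² reads (1−α)∫(u')² ≥ (α−c)∫u². Any admissible α is ≤ 1 (rapidly oscillating u have ∫u²/∫(u')² → 0), and α = 1 would force 0 ≥ (1−c)∫u², impossible since c < 1; so 1−α > 0. By the sharp Poincaré inequality on H^1_0 of an interval of length L, ∫(u')² ≥ (π/L)²∫u² with equality for the first sine mode sin(π(x−x₀)/L) (x₀ the left endpoint), so the inequality holds for all u iff (1−α)(π/L)² ≥ α − c, i.e. α ≤ ((π/L)² + c)/((π/L)² + 1) = (1 + c(L/π)²)/(1 + (L/π)²). With (π/L)² = 4*π^2/49 and c = 1/2, the largest admissible constant is α = ((π/L)² + c)/((π/L)² + 1).
Simplifying, α = (49 + 8*π^2)/(2*(4*π^2 + 49)).


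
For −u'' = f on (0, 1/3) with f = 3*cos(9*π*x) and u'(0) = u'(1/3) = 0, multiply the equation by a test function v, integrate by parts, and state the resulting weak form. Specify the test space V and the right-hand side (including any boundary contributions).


V = H^1(0, 1/3) (no boundary constraint on v; u is determined up to an additive constant); weak form: ∫_0^1/3 u'v' dx = ∫_0^1/3 (3*cos(9*π*x)) v dx for all v ∈ V.

Multiply both sides by a test function v and integrate from 0 to 1/3:
  ∫_0^1/3 −u''(x) v(x) dx = ∫_0^1/3 f(x) v(x) dx.
Integrate the LHS by parts once:
  ∫_0^1/3 −u'' v dx = −[u'(x) v(x)]_0^1/3 + ∫_0^1/3 u'(x) v'(x) dx.
Thus ∫_0^1/3 u'(x) v'(x) dx = ∫_0^1/3 f(x) v(x) dx + [u'(x) v(x)]_0^1/3.
Choose V so that boundary terms are either known or forced to vanish.
u has homogeneous Neumann: u'(0) = u'(1/3) = 0. So [u' v]_0^1/3 = 0·v(1/3) − 0·v(0) = 0 for any v; take V = H^1(0, 1/3).
Weak formulation: find u (satisfying any essential BC) such that ∫_0^1/3 u'(x) v'(x) dx = ∫_0^1/3 f v dx for all v ∈ V (homogeneous Neumann, so boundary terms vanish).
Substituting f(x) = 3*cos(9*π*x), the right-hand side is ∫_0^1/3 (3*cos(9*π*x)) v dx.
Compatibility check (pure Neumann): taking v ≡ 1 ∈ V gives 0 = ∫_0^1/3 f dx + (0) − (0), i.e. ∫_0^1/3 f dx must equal u'(0) − u'(1/3) = 0. Indeed ∫_0^1/3 (3*cos(9*π*x)) dx = 0, so the data are compatible. The solution is then unique only up to an additive constant (fix it e.g. by requiring ∫_0^1/3 u dx = 0).


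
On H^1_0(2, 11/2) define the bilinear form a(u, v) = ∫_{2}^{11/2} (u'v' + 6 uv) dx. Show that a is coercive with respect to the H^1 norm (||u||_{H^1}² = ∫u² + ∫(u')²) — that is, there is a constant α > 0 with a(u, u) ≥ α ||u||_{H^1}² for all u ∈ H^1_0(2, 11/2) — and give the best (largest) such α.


α = 1

Coercivity of a(·,·) on H^1_0(2, 11/2) means a(u, u) ≥ α ||u||_{H^1}² for every u ∈ H^1_0.
The interval has length L = 7/2, and Poincaré/coercivity depend only on L. Here a(u, u) = ∫(u')² + (6)·∫u².
Here c = 6 ≥ 1, so a(u,u) = ∫(u')² + c∫u² ≥ ∫(u')² + ∫u² = ||u||_{H^1}², i.e. α = 1 works. No larger α is possible: a(u,u) ≥ α||u||_{H^1}² means (1−α)∫(u')² ≥ (α−c)∫u², and for the modes u_n = sin(nπ(x−x₀)/L) (x₀ the left endpoint) one has ∫u_n²/∫(u_n')² = (L/(nπ))² → 0, so a(u_n,u_n)/||u_n||_{H^1}² → 1. Hence the optimal constant is α = 1.
Therefore α = 1.


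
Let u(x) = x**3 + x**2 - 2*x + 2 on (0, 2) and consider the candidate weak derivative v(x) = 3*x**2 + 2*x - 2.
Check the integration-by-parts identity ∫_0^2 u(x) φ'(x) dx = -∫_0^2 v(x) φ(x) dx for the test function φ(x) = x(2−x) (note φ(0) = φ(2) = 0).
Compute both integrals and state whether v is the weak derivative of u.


LHS = -24/5, RHS = -24/5. Yes, v = u' weakly.

u(x) = x**3 + x**2 - 2*x + 2, classical derivative u'(x) = 3*x**2 + 2*x - 2.
φ(x) = x(2−x), so φ'(x) = 2 - 2*x.
Note φ(0) = φ(2) = 0, so the boundary term u·φ vanishes.
LHS = ∫_0^2 u(x) φ'(x) dx = ∫_0^2 (-2*x^4 + 6*x^2 - 8*x + 4) dx. Term by term:
  ∫_0^2 -2*x^4 dx = -64/5;  ∫_0^2 6*x^2 dx = 16;  ∫_0^2 -8*x dx = -16;
  ∫_0^2 4 dx = 8.
Sum: -64/5 + 16 − 16 + 8 = -24/5.
So LHS = -24/5.
∫_0^2 v(x) φ(x) dx = ∫_0^2 (-3*x^4 + 4*x^3 + 6*x^2 - 4*x) dx. Term by term:
  ∫_0^2 -3*x^4 dx = -96/5;  ∫_0^2 4*x^3 dx = 16;  ∫_0^2 6*x^2 dx = 16;
  ∫_0^2 -4*x dx = -8.
Sum: -96/5 + 16 + 16 − 8 = 24/5.
So RHS = -∫_0^2 v(x) φ(x) dx = -24/5.
LHS = RHS, so the identity holds for this test φ.
Moreover u is smooth here and v(x) = u'(x) = 3*x**2 + 2*x - 2 pointwise, so the identity holds for every test function. Hence v is the weak derivative of u.


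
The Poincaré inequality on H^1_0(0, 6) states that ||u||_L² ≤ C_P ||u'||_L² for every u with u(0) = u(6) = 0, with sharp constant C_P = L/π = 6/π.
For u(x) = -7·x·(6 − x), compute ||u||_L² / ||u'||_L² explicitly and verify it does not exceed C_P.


||u||_L² / ||u'||_L² = 3*sqrt(10)/5 < C_P = 6/π.

u(x) = -7·x·(6 − x), so u'(x) = 14*x - 42.
u(x) = -7·x·(6 − x) vanishes at x = 0 and x = 6, so u ∈ H^1_0(0, 6). Differentiate via the product rule and integrate the resulting polynomials term by term.
  ∫_0^6 u² dx = ∫_0^6 (49*x^4 - 588*x^3 + 1764*x^2) dx. Term by term:
    ∫_0^6 49*x^4 dx = 381024/5;  ∫_0^6 -588*x^3 dx = -190512;  ∫_0^6 1764*x^2 dx = 127008.
  Sum: 381024/5 − 190512 + 127008 = 63504/5.
  ∫_0^6 (u')² dx = ∫_0^6 (196*x^2 - 1176*x + 1764) dx. Term by term:
    ∫_0^6 196*x^2 dx = 14112;  ∫_0^6 -1176*x dx = -21168;  ∫_0^6 1764 dx = 10584.
  Sum: 14112 − 21168 + 10584 = 3528.
∫_0^6 u² dx = 63504/5, so ||u||_L² = 252*sqrt(5)/5.
∫_0^6 (u')² dx = 3528, so ||u'||_L² = 42*sqrt(2).
Ratio ||u||_L² / ||u'||_L² = 3*sqrt(10)/5.
Sharp Poincaré constant on H^1_0(0, 6) is C_P = L/π = 6/π, achieved by sin(π/6·x).
A polynomial bump cannot attain the sharp Poincaré constant (only the first sine eigenfunction does), so the ratio is strictly less than C_P, consistent with ||u||_L² ≤ C_P ||u'||_L².


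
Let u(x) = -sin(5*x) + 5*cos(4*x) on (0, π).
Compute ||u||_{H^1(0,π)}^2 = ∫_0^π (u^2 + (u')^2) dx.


||u||_{H^1(0,π)}^2 = -1700/9 + 451*π/2

u'(x) = -20*sin(4*x) - 5*cos(5*x).
Expand u² and (u')² and integrate term by term on (0, π), using: for integers n ≥ 1, ∫_0^π sin²(nx) dx = ∫_0^π cos²(nx) dx = π/2; for n ≠ n', ∫_0^π sin(nx)sin(n'x) dx = ∫_0^π cos(nx)cos(n'x) dx = 0; and by product-to-sum, ∫_0^π sin(nx)cos(n'x) dx = ½∫_0^π [sin((n+n')x) + sin((n−n')x)] dx, which is 0 when n+n' is even and 2n/(n²−n'²) when n+n' is odd (it need not vanish on (0, π)).
  u² squared terms: (-1)²·∫sin(5x)² dx = 1·π/2 = π/2;  (5)²·∫cos(4x)² dx = 25·π/2 = 25*π/2.
  u² cross terms: 2·(-1)·(5)·∫sin(5x)·cos(4x) dx = -10·(10/9) = -100/9.
  So ∫_0^π u² dx = π/2 + 25*π/2 − 100/9 = -100/9 + 13*π.
  (u')² squared terms: (-20)²·∫sin(4x)² dx = 400·π/2 = 200*π;  (-5)²·∫cos(5x)² dx = 25·π/2 = 25*π/2.
  (u')² cross terms: 2·(-20)·(-5)·∫sin(4x)·cos(5x) dx = 200·(-8/9) = -1600/9.
  So ∫_0^π (u')² dx = 200*π + 25*π/2 − 1600/9 = -1600/9 + 425*π/2.
||u||_{H^1}^2 = (-100/9 + 13*π) + (-1600/9 + 425*π/2) = -1700/9 + 451*π/2.


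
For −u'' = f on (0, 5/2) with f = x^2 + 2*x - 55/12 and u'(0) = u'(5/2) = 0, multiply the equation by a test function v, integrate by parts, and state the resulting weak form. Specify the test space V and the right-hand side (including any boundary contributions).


V = H^1(0, 5/2) (no boundary constraint on v; u is determined up to an additive constant); weak form: ∫_0^5/2 u'v' dx = ∫_0^5/2 (x^2 + 2*x - 55/12) v dx for all v ∈ V.

Multiply both sides by a test function v and integrate from 0 to 5/2:
  ∫_0^5/2 −u''(x) v(x) dx = ∫_0^5/2 f(x) v(x) dx.
Integrate the LHS by parts once:
  ∫_0^5/2 −u'' v dx = −[u'(x) v(x)]_0^5/2 + ∫_0^5/2 u'(x) v'(x) dx.
Thus ∫_0^5/2 u'(x) v'(x) dx = ∫_0^5/2 f(x) v(x) dx + [u'(x) v(x)]_0^5/2.
Choose V so that boundary terms are either known or forced to vanish.
u has homogeneous Neumann: u'(0) = u'(5/2) = 0. So [u' v]_0^5/2 = 0·v(5/2) − 0·v(0) = 0 for any v; take V = H^1(0, 5/2).
Weak formulation: find u (satisfying any essential BC) such that ∫_0^5/2 u'(x) v'(x) dx = ∫_0^5/2 f v dx for all v ∈ V (homogeneous Neumann, so boundary terms vanish).
Substituting f(x) = x^2 + 2*x - 55/12, the right-hand side is ∫_0^5/2 (x^2 + 2*x - 55/12) v dx.
Compatibility check (pure Neumann): taking v ≡ 1 ∈ V gives 0 = ∫_0^5/2 f dx + (0) − (0), i.e. ∫_0^5/2 f dx must equal u'(0) − u'(5/2) = 0. Indeed ∫_0^5/2 (x^2 + 2*x - 55/12) dx = 0, so the data are compatible. The solution is then unique only up to an additive constant (fix it e.g. by requiring ∫_0^5/2 u dx = 0).


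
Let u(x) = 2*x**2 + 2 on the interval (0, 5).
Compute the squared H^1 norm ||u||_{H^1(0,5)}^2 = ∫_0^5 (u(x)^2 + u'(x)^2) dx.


||u||_{H^1}^2 = 3520

The H^1 norm (squared) on an interval (0, L) is
  ||u||_{H^1}^2 = ∫_0^L u(x)^2 dx + ∫_0^L u'(x)^2 dx.
Compute u'(x) = 4*x.
Then u(x)^2 = 4*x**4 + 8*x**2 + 4 and u'(x)^2 = 16*x**2.
Integrate each monomial from 0 to 5 using ∫_0^5 c·x^n dx = c·5^(n+1)/(n+1):
  ∫_0^5 u(x)^2 dx = ∫_0^5 (4*x^4 + 8*x^2 + 4) dx. Term by term:
    ∫_0^5 4*x^4 dx = 2500;  ∫_0^5 8*x^2 dx = 1000/3;  ∫_0^5 4 dx = 20.
  Sum: 2500 + 1000/3 + 20 = 8560/3.
  ∫_0^5 u'(x)^2 dx = ∫_0^5 (16*x^2) dx. Term by term:
    ∫_0^5 16*x^2 dx = 2000/3.
Adding: ||u||_{H^1}^2 = 8560/3 + 2000/3 = 3520.


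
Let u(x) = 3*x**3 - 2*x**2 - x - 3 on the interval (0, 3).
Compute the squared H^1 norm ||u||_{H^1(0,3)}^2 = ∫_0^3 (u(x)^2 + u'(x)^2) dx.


||u||_{H^1}^2 = 255063/70

The H^1 norm (squared) on an interval (0, L) is
  ||u||_{H^1}^2 = ∫_0^L u(x)^2 dx + ∫_0^L u'(x)^2 dx.
Compute u'(x) = 9*x**2 - 4*x - 1.
Then u(x)^2 = 9*x**6 - 12*x**5 - 2*x**4 - 14*x**3 + 13*x**2 + 6*x + 9 and u'(x)^2 = 81*x**4 - 72*x**3 - 2*x**2 + 8*x + 1.
Integrate each monomial from 0 to 3 using ∫_0^3 c·x^n dx = c·3^(n+1)/(n+1):
  ∫_0^3 u(x)^2 dx = ∫_0^3 (9*x^6 - 12*x^5 - 2*x^4 - 14*x^3 + 13*x^2 + 6*x + 9) dx. Term by term:
    ∫_0^3 9*x^6 dx = 19683/7;  ∫_0^3 -12*x^5 dx = -1458;  ∫_0^3 -2*x^4 dx = -486/5;
    ∫_0^3 -14*x^3 dx = -567/2;  ∫_0^3 13*x^2 dx = 117;  ∫_0^3 6*x dx = 27;
    ∫_0^3 9 dx = 27.
  Sum: 19683/7 − 1458 − 486/5 − 567/2 + 117 + 27 + 27 = 80091/70.
  ∫_0^3 u'(x)^2 dx = ∫_0^3 (81*x^4 - 72*x^3 - 2*x^2 + 8*x + 1) dx. Term by term:
    ∫_0^3 81*x^4 dx = 19683/5;  ∫_0^3 -72*x^3 dx = -1458;  ∫_0^3 -2*x^2 dx = -18;
    ∫_0^3 8*x dx = 36;  ∫_0^3 1 dx = 3.
  Sum: 19683/5 − 1458 − 18 + 36 + 3 = 12498/5.
Adding: ||u||_{H^1}^2 = 80091/70 + 12498/5 = 255063/70.


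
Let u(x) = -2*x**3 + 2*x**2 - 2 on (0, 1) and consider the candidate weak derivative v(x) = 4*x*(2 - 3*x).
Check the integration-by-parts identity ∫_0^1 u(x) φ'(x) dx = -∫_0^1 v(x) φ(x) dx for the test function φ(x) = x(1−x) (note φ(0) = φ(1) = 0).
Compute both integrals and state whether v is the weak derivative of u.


LHS = -1/30, RHS = -1/15. No, v is not the weak derivative of u.

u(x) = -2*x**3 + 2*x**2 - 2, classical derivative u'(x) = -6*x**2 + 4*x.
φ(x) = x(1−x), so φ'(x) = 1 - 2*x.
Note φ(0) = φ(1) = 0, so the boundary term u·φ vanishes.
LHS = ∫_0^1 u(x) φ'(x) dx = ∫_0^1 (4*x^4 - 6*x^3 + 2*x^2 + 4*x - 2) dx. Term by term:
  ∫_0^1 4*x^4 dx = 4/5;  ∫_0^1 -6*x^3 dx = -3/2;  ∫_0^1 2*x^2 dx = 2/3;
  ∫_0^1 4*x dx = 2;  ∫_0^1 -2 dx = -2.
Sum: 4/5 − 3/2 + 2/3 + 2 − 2 = -1/30.
So LHS = -1/30.
∫_0^1 v(x) φ(x) dx = ∫_0^1 (12*x^4 - 20*x^3 + 8*x^2) dx. Term by term:
  ∫_0^1 12*x^4 dx = 12/5;  ∫_0^1 -20*x^3 dx = -5;  ∫_0^1 8*x^2 dx = 8/3.
Sum: 12/5 − 5 + 8/3 = 1/15.
So RHS = -∫_0^1 v(x) φ(x) dx = -1/15.
LHS − RHS = 1/30 ≠ 0, so the identity fails.
(For a valid weak derivative the identity must hold for EVERY test function, in particular this one. The failure shows v is NOT the weak derivative of u.)
Correct weak derivative would be u'(x) = -6*x**2 + 4*x.


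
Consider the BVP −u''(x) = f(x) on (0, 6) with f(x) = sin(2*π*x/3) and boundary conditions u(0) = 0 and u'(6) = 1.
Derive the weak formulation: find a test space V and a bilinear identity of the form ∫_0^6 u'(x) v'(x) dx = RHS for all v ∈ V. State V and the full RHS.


V = {v ∈ H^1(0, 6) : v(0) = 0} (test functions vanish at x = 0 where u is specified); weak form: ∫_0^6 u'v' dx = ∫_0^6 (sin(2*π*x/3)) v dx + v(6) for all v ∈ V.

Multiply both sides by a test function v and integrate from 0 to 6:
  ∫_0^6 −u''(x) v(x) dx = ∫_0^6 f(x) v(x) dx.
Integrate the LHS by parts once:
  ∫_0^6 −u'' v dx = −[u'(x) v(x)]_0^6 + ∫_0^6 u'(x) v'(x) dx.
Thus ∫_0^6 u'(x) v'(x) dx = ∫_0^6 f(x) v(x) dx + [u'(x) v(x)]_0^6.
Choose V so that boundary terms are either known or forced to vanish.
Mixed BC: u(0) = 0 (Dirichlet) and u'(6) = 1 (Neumann). Define V = {v ∈ H^1(0, 6) : v(0) = 0}. Then [u' v]_0^6 = u'(6)·v(6) − u'(0)·0 = v(6).
Weak formulation: find u (satisfying any essential BC) such that ∫_0^6 u'(x) v'(x) dx = ∫_0^6 f v dx + v(6) for all v ∈ V (Dirichlet at 0 absorbed into V; Neumann datum at x = 6 contributes the boundary term).
Substituting f(x) = sin(2*π*x/3), the right-hand side is ∫_0^6 (sin(2*π*x/3)) v dx + v(6).


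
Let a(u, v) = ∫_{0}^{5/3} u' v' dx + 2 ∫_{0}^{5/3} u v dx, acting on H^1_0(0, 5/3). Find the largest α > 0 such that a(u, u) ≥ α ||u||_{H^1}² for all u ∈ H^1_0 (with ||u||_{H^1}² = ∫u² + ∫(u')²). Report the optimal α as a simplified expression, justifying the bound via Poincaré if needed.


α = 1

Coercivity of a(·,·) on H^1_0(0, 5/3) means a(u, u) ≥ α ||u||_{H^1}² for every u ∈ H^1_0.
The interval has length L = 5/3, and Poincaré/coercivity depend only on L. Here a(u, u) = ∫(u')² + (2)·∫u².
Here c = 2 ≥ 1, so a(u,u) = ∫(u')² + c∫u² ≥ ∫(u')² + ∫u² = ||u||_{H^1}², i.e. α = 1 works. No larger α is possible: a(u,u) ≥ α||u||_{H^1}² means (1−α)∫(u')² ≥ (α−c)∫u², and for the modes u_n = sin(nπ(x−x₀)/L) (x₀ the left endpoint) one has ∫u_n²/∫(u_n')² = (L/(nπ))² → 0, so a(u_n,u_n)/||u_n||_{H^1}² → 1. Hence the optimal constant is α = 1.
Therefore α = 1.


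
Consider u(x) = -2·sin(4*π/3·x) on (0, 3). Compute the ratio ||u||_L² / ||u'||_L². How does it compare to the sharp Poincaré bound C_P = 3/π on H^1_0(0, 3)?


||u||_L² / ||u'||_L² = 3/(4*π) < C_P = 3/π.

u(x) = -2·sin(4*π/3·x), so u'(x) = -8*π*cos(4*π*x/3)/3.
Writing u(x) = A·sin(kπx/L) with A = -2 and k = 4, use ∫_0^L sin²(kπx/L) dx = L/2 and ∫_0^L cos²(kπx/L) dx = L/2.
u² = 4·sin²(4*π/3·x) and (u')² = 64*π^2/9·cos²(4*π/3·x), and each of sin², cos² integrates to L/2 = 3/2 over (0, 3).
∫_0^3 u² dx = 6, so ||u||_L² = sqrt(6).
∫_0^3 (u')² dx = 32*π^2/3, so ||u'||_L² = 4*sqrt(6)*π/3.
Ratio ||u||_L² / ||u'||_L² = 3/(4*π).
Sharp Poincaré constant on H^1_0(0, 3) is C_P = L/π = 3/π, achieved by sin(π/3·x).
This is the k = 4 harmonic; the ratio L/(kπ) is strictly less than C_P = L/π, consistent with the sharp inequality ||u||_L² ≤ C_P ||u'||_L².


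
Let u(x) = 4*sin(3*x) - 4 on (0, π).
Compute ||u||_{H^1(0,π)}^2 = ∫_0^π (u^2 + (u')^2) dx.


||u||_{H^1(0,π)}^2 = -64/3 + 96*π

u'(x) = 12*cos(3*x).
Expand u² and (u')² and integrate term by term on (0, π), using: for integers n ≥ 1, ∫_0^π sin²(nx) dx = ∫_0^π cos²(nx) dx = π/2; for n ≠ n', ∫_0^π sin(nx)sin(n'x) dx = ∫_0^π cos(nx)cos(n'x) dx = 0; and by product-to-sum, ∫_0^π sin(nx)cos(n'x) dx = ½∫_0^π [sin((n+n')x) + sin((n−n')x)] dx, which is 0 when n+n' is even and 2n/(n²−n'²) when n+n' is odd (it need not vanish on (0, π)). For the constant mode: ∫_0^π 1 dx = π, ∫_0^π cos(nx) dx = 0, ∫_0^π sin(nx) dx = (1−(−1)^n)/n.
  u² squared terms: (-4)²·∫1 dx = 16·π = 16*π;  (4)²·∫sin(3x)² dx = 16·π/2 = 8*π.
  u² cross terms: 2·(-4)·(4)·∫1·sin(3x) dx = -32·(2/3) = -64/3.
  So ∫_0^π u² dx = 16*π + 8*π − 64/3 = -64/3 + 24*π.
  (u')² squared terms: (12)²·∫cos(3x)² dx = 144·π/2 = 72*π.
  So ∫_0^π (u')² dx = 72*π.
||u||_{H^1}^2 = (-64/3 + 24*π) + (72*π) = -64/3 + 96*π.


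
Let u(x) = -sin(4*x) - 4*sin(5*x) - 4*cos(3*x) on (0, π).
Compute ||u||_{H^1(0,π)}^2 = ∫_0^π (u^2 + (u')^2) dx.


||u||_{H^1(0,π)}^2 = 640/7 + 593*π/2

u'(x) = 12*sin(3*x) - 4*cos(4*x) - 20*cos(5*x).
Expand u² and (u')² and integrate term by term on (0, π), using: for integers n ≥ 1, ∫_0^π sin²(nx) dx = ∫_0^π cos²(nx) dx = π/2; for n ≠ n', ∫_0^π sin(nx)sin(n'x) dx = ∫_0^π cos(nx)cos(n'x) dx = 0; and by product-to-sum, ∫_0^π sin(nx)cos(n'x) dx = ½∫_0^π [sin((n+n')x) + sin((n−n')x)] dx, which is 0 when n+n' is even and 2n/(n²−n'²) when n+n' is odd (it need not vanish on (0, π)).
  u² squared terms: (-1)²·∫sin(4x)² dx = 1·π/2 = π/2;  (-4)²·∫cos(3x)² dx = 16·π/2 = 8*π;  (-4)²·∫sin(5x)² dx = 16·π/2 = 8*π.
  u² cross terms: 2·(-1)·(-4)·∫sin(4x)·cos(3x) dx = 8·(8/7) = 64/7;  2·(-1)·(-4)·∫sin(4x)·sin(5x) dx = 8·(0) = 0;  2·(-4)·(-4)·∫cos(3x)·sin(5x) dx = 32·(0) = 0.
  So ∫_0^π u² dx = π/2 + 8*π + 8*π + 64/7 + 0 + 0 = 64/7 + 33*π/2.
  (u')² squared terms: (-20)²·∫cos(5x)² dx = 400·π/2 = 200*π;  (-4)²·∫cos(4x)² dx = 16·π/2 = 8*π;  (12)²·∫sin(3x)² dx = 144·π/2 = 72*π.
  (u')² cross terms: 2·(-20)·(-4)·∫cos(5x)·cos(4x) dx = 160·(0) = 0;  2·(-20)·(12)·∫cos(5x)·sin(3x) dx = -480·(0) = 0;  2·(-4)·(12)·∫cos(4x)·sin(3x) dx = -96·(-6/7) = 576/7.
  So ∫_0^π (u')² dx = 200*π + 8*π + 72*π + 0 + 0 + 576/7 = 576/7 + 280*π.
||u||_{H^1}^2 = (64/7 + 33*π/2) + (576/7 + 280*π) = 640/7 + 593*π/2.


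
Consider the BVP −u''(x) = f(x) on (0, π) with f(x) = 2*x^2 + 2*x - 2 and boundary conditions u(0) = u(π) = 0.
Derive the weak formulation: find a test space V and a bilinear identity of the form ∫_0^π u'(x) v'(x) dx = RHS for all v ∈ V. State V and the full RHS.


V = H^1_0(0, π) (so v(0) = v(π) = 0); weak form: ∫_0^π u'v' dx = ∫_0^π (2*x^2 + 2*x - 2) v dx for all v ∈ V.

Multiply both sides by a test function v and integrate from 0 to π:
  ∫_0^π −u''(x) v(x) dx = ∫_0^π f(x) v(x) dx.
Integrate the LHS by parts once:
  ∫_0^π −u'' v dx = −[u'(x) v(x)]_0^π + ∫_0^π u'(x) v'(x) dx.
Thus ∫_0^π u'(x) v'(x) dx = ∫_0^π f(x) v(x) dx + [u'(x) v(x)]_0^π.
Choose V so that boundary terms are either known or forced to vanish.
u is Dirichlet: u(0) = u(π) = 0. Let V = H^1_0(0, π); then v(0) = v(π) = 0, and [u' v]_0^π = 0.
Weak formulation: find u (satisfying any essential BC) such that ∫_0^π u'(x) v'(x) dx = ∫_0^π f v dx for all v ∈ V.
Substituting f(x) = 2*x^2 + 2*x - 2, the right-hand side is ∫_0^π (2*x^2 + 2*x - 2) v dx.


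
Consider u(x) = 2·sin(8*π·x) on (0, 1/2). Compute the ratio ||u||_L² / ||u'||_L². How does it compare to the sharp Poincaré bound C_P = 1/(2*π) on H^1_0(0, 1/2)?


||u||_L² / ||u'||_L² = 1/(8*π) < C_P = 1/(2*π).

u(x) = 2·sin(8*π·x), so u'(x) = 16*π*cos(8*π*x).
Writing u(x) = A·sin(kπx/L) with A = 2 and k = 4, use ∫_0^L sin²(kπx/L) dx = L/2 and ∫_0^L cos²(kπx/L) dx = L/2.
u² = 4·sin²(8*π·x) and (u')² = 256*π^2·cos²(8*π·x), and each of sin², cos² integrates to L/2 = 1/4 over (0, 1/2).
∫_0^1/2 u² dx = 1, so ||u||_L² = 1.
∫_0^1/2 (u')² dx = 64*π^2, so ||u'||_L² = 8*π.
Ratio ||u||_L² / ||u'||_L² = 1/(8*π).
Sharp Poincaré constant on H^1_0(0, 1/2) is C_P = L/π = 1/(2*π), achieved by sin(2*π·x).
This is the k = 4 harmonic; the ratio L/(kπ) is strictly less than C_P = L/π, consistent with the sharp inequality ||u||_L² ≤ C_P ||u'||_L².


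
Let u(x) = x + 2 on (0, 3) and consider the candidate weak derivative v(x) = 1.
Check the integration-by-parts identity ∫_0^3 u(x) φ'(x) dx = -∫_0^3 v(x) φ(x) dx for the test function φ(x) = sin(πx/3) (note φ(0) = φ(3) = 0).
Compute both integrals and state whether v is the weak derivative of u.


LHS = -6/π, RHS = -6/π. Yes, v = u' weakly.

u(x) = x + 2, classical derivative u'(x) = 1.
φ(x) = sin(πx/3), so φ'(x) = π*cos(π*x/3)/3.
Note φ(0) = φ(3) = 0, so the boundary term u·φ vanishes.
LHS = ∫_0^3 u(x) φ'(x) dx = ∫_0^3 (π*x*cos(π*x/3)/3 + 2*π*cos(π*x/3)/3) dx. Term by term:
  ∫_0^3 2*π*cos(π*x/3)/3 dx = 0;  ∫_0^3 π*x*cos(π*x/3)/3 dx = -6/π.
Sum: 0 − 6/π = -6/π.
So LHS = -6/π.
∫_0^3 v(x) φ(x) dx = ∫_0^3 (sin(π*x/3)) dx. Term by term:
  ∫_0^3 sin(π*x/3) dx = 6/π.
So RHS = -∫_0^3 v(x) φ(x) dx = -6/π.
LHS = RHS, so the identity holds for this test φ.
Moreover u is smooth here and v(x) = u'(x) = 1 pointwise, so the identity holds for every test function. Hence v is the weak derivative of u.


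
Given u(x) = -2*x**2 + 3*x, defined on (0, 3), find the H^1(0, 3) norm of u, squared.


||u||_{H^1}^2 = 477/5

The H^1 norm (squared) on an interval (0, L) is
  ||u||_{H^1}^2 = ∫_0^L u(x)^2 dx + ∫_0^L u'(x)^2 dx.
Compute u'(x) = 3 - 4*x.
Then u(x)^2 = 4*x**4 - 12*x**3 + 9*x**2 and u'(x)^2 = 16*x**2 - 24*x + 9.
Integrate each monomial from 0 to 3 using ∫_0^3 c·x^n dx = c·3^(n+1)/(n+1):
  ∫_0^3 u(x)^2 dx = ∫_0^3 (4*x^4 - 12*x^3 + 9*x^2) dx. Term by term:
    ∫_0^3 4*x^4 dx = 972/5;  ∫_0^3 -12*x^3 dx = -243;  ∫_0^3 9*x^2 dx = 81.
  Sum: 972/5 − 243 + 81 = 162/5.
  ∫_0^3 u'(x)^2 dx = ∫_0^3 (16*x^2 - 24*x + 9) dx. Term by term:
    ∫_0^3 16*x^2 dx = 144;  ∫_0^3 -24*x dx = -108;  ∫_0^3 9 dx = 27.
  Sum: 144 − 108 + 27 = 63.
Adding: ||u||_{H^1}^2 = 162/5 + 63 = 477/5.


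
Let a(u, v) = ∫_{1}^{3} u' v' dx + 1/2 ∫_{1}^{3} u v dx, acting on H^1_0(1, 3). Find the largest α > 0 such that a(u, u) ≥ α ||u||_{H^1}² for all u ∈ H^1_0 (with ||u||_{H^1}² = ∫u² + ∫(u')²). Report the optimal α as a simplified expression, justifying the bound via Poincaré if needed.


α = (2 + π^2)/(4 + π^2)

Coercivity of a(·,·) on H^1_0(1, 3) means a(u, u) ≥ α ||u||_{H^1}² for every u ∈ H^1_0.
The interval has length L = 2, and Poincaré/coercivity depend only on L. Here a(u, u) = ∫(u')² + (1/2)·∫u².
Here 0 < c = 1/2 < 1. The condition a(u,u) ≥ α||u||_{H^1}² reads (1−α)∫(u')² ≥ (α−c)∫u². Any admissible α is ≤ 1 (rapidly oscillating u have ∫u²/∫(u')² → 0), and α = 1 would force 0 ≥ (1−c)∫u², impossible since c < 1; so 1−α > 0. By the sharp Poincaré inequality on H^1_0 of an interval of length L, ∫(u')² ≥ (π/L)²∫u² with equality for the first sine mode sin(π(x−x₀)/L) (x₀ the left endpoint), so the inequality holds for all u iff (1−α)(π/L)² ≥ α − c, i.e. α ≤ ((π/L)² + c)/((π/L)² + 1) = (1 + c(L/π)²)/(1 + (L/π)²). With (π/L)² = π^2/4 and c = 1/2, the largest admissible constant is α = ((π/L)² + c)/((π/L)² + 1).
Simplifying, α = (2 + π^2)/(4 + π^2).


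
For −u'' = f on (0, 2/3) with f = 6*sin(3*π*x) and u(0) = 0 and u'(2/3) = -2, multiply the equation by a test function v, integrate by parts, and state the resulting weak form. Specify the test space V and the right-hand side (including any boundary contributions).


V = {v ∈ H^1(0, 2/3) : v(0) = 0} (test functions vanish at x = 0 where u is specified); weak form: ∫_0^2/3 u'v' dx = ∫_0^2/3 (6*sin(3*π*x)) v dx − 2·v(2/3) for all v ∈ V.

Multiply both sides by a test function v and integrate from 0 to 2/3:
  ∫_0^2/3 −u''(x) v(x) dx = ∫_0^2/3 f(x) v(x) dx.
Integrate the LHS by parts once:
  ∫_0^2/3 −u'' v dx = −[u'(x) v(x)]_0^2/3 + ∫_0^2/3 u'(x) v'(x) dx.
Thus ∫_0^2/3 u'(x) v'(x) dx = ∫_0^2/3 f(x) v(x) dx + [u'(x) v(x)]_0^2/3.
Choose V so that boundary terms are either known or forced to vanish.
Mixed BC: u(0) = 0 (Dirichlet) and u'(2/3) = -2 (Neumann). Define V = {v ∈ H^1(0, 2/3) : v(0) = 0}. Then [u' v]_0^2/3 = u'(2/3)·v(2/3) − u'(0)·0 = − 2·v(2/3).
Weak formulation: find u (satisfying any essential BC) such that ∫_0^2/3 u'(x) v'(x) dx = ∫_0^2/3 f v dx − 2·v(2/3) for all v ∈ V (Dirichlet at 0 absorbed into V; Neumann datum at x = 2/3 contributes the boundary term).
Substituting f(x) = 6*sin(3*π*x), the right-hand side is ∫_0^2/3 (6*sin(3*π*x)) v dx − 2·v(2/3).


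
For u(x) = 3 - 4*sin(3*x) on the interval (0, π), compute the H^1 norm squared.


||u||_{H^1(0,π)}^2 = -16 + 89*π

u'(x) = -12*cos(3*x).
Expand u² and (u')² and integrate term by term on (0, π), using: for integers n ≥ 1, ∫_0^π sin²(nx) dx = ∫_0^π cos²(nx) dx = π/2; for n ≠ n', ∫_0^π sin(nx)sin(n'x) dx = ∫_0^π cos(nx)cos(n'x) dx = 0; and by product-to-sum, ∫_0^π sin(nx)cos(n'x) dx = ½∫_0^π [sin((n+n')x) + sin((n−n')x)] dx, which is 0 when n+n' is even and 2n/(n²−n'²) when n+n' is odd (it need not vanish on (0, π)). For the constant mode: ∫_0^π 1 dx = π, ∫_0^π cos(nx) dx = 0, ∫_0^π sin(nx) dx = (1−(−1)^n)/n.
  u² squared terms: (3)²·∫1 dx = 9·π = 9*π;  (-4)²·∫sin(3x)² dx = 16·π/2 = 8*π.
  u² cross terms: 2·(3)·(-4)·∫1·sin(3x) dx = -24·(2/3) = -16.
  So ∫_0^π u² dx = 9*π + 8*π − 16 = -16 + 17*π.
  (u')² squared terms: (-12)²·∫cos(3x)² dx = 144·π/2 = 72*π.
  So ∫_0^π (u')² dx = 72*π.
||u||_{H^1}^2 = (-16 + 17*π) + (72*π) = -16 + 89*π.


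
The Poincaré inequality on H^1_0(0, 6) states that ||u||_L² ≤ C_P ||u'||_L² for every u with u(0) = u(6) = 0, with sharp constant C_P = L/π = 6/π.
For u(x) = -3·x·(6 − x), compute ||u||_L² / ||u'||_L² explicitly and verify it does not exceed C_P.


||u||_L² / ||u'||_L² = 3*sqrt(10)/5 < C_P = 6/π.

u(x) = -3·x·(6 − x), so u'(x) = 6*x - 18.
u(x) = -3·x·(6 − x) vanishes at x = 0 and x = 6, so u ∈ H^1_0(0, 6). Differentiate via the product rule and integrate the resulting polynomials term by term.
  ∫_0^6 u² dx = ∫_0^6 (9*x^4 - 108*x^3 + 324*x^2) dx. Term by term:
    ∫_0^6 9*x^4 dx = 69984/5;  ∫_0^6 -108*x^3 dx = -34992;  ∫_0^6 324*x^2 dx = 23328.
  Sum: 69984/5 − 34992 + 23328 = 11664/5.
  ∫_0^6 (u')² dx = ∫_0^6 (36*x^2 - 216*x + 324) dx. Term by term:
    ∫_0^6 36*x^2 dx = 2592;  ∫_0^6 -216*x dx = -3888;  ∫_0^6 324 dx = 1944.
  Sum: 2592 − 3888 + 1944 = 648.
∫_0^6 u² dx = 11664/5, so ||u||_L² = 108*sqrt(5)/5.
∫_0^6 (u')² dx = 648, so ||u'||_L² = 18*sqrt(2).
Ratio ||u||_L² / ||u'||_L² = 3*sqrt(10)/5.
Sharp Poincaré constant on H^1_0(0, 6) is C_P = L/π = 6/π, achieved by sin(π/6·x).
A polynomial bump cannot attain the sharp Poincaré constant (only the first sine eigenfunction does), so the ratio is strictly less than C_P, consistent with ||u||_L² ≤ C_P ||u'||_L².


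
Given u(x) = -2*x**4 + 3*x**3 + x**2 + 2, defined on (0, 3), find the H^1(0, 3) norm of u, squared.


||u||_{H^1}^2 = 475599/70

The H^1 norm (squared) on an interval (0, L) is
  ||u||_{H^1}^2 = ∫_0^L u(x)^2 dx + ∫_0^L u'(x)^2 dx.
Compute u'(x) = -8*x**3 + 9*x**2 + 2*x.
Then u(x)^2 = 4*x**8 - 12*x**7 + 5*x**6 + 6*x**5 - 7*x**4 + 12*x**3 + 4*x**2 + 4 and u'(x)^2 = 64*x**6 - 144*x**5 + 49*x**4 + 36*x**3 + 4*x**2.
Integrate each monomial from 0 to 3 using ∫_0^3 c·x^n dx = c·3^(n+1)/(n+1):
  ∫_0^3 u(x)^2 dx = ∫_0^3 (4*x^8 - 12*x^7 + 5*x^6 + 6*x^5 - 7*x^4 + 12*x^3 + 4*x^2 + 4) dx. Term by term:
    ∫_0^3 4*x^8 dx = 8748;  ∫_0^3 -12*x^7 dx = -19683/2;  ∫_0^3 5*x^6 dx = 10935/7;
    ∫_0^3 6*x^5 dx = 729;  ∫_0^3 -7*x^4 dx = -1701/5;  ∫_0^3 12*x^3 dx = 243;
    ∫_0^3 4*x^2 dx = 36;  ∫_0^3 4 dx = 12.
  Sum: 8748 − 19683/2 + 10935/7 + 729 − 1701/5 + 243 + 36 + 12 = 80391/70.
  ∫_0^3 u'(x)^2 dx = ∫_0^3 (64*x^6 - 144*x^5 + 49*x^4 + 36*x^3 + 4*x^2) dx. Term by term:
    ∫_0^3 64*x^6 dx = 139968/7;  ∫_0^3 -144*x^5 dx = -17496;  ∫_0^3 49*x^4 dx = 11907/5;
    ∫_0^3 36*x^3 dx = 729;  ∫_0^3 4*x^2 dx = 36.
  Sum: 139968/7 − 17496 + 11907/5 + 729 + 36 = 197604/35.
Adding: ||u||_{H^1}^2 = 80391/70 + 197604/35 = 475599/70.


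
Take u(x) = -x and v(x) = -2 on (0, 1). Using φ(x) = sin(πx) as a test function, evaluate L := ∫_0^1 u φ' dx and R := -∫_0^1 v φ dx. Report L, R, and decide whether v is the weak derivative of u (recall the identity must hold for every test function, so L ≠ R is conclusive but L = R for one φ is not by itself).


LHS = 2/π, RHS = 4/π. No, v is not the weak derivative of u.

u(x) = -x, classical derivative u'(x) = -1.
φ(x) = sin(πx), so φ'(x) = π*cos(π*x).
Note φ(0) = φ(1) = 0, so the boundary term u·φ vanishes.
LHS = ∫_0^1 u(x) φ'(x) dx = ∫_0^1 (-π*x*cos(π*x)) dx. Term by term:
  ∫_0^1 -π*x*cos(π*x) dx = 2/π.
So LHS = 2/π.
∫_0^1 v(x) φ(x) dx = ∫_0^1 (-2*sin(π*x)) dx. Term by term:
  ∫_0^1 -2*sin(π*x) dx = -4/π.
So RHS = -∫_0^1 v(x) φ(x) dx = 4/π.
LHS − RHS = -2/π ≠ 0, so the identity fails.
(For a valid weak derivative the identity must hold for EVERY test function, in particular this one. The failure shows v is NOT the weak derivative of u.)
Correct weak derivative would be u'(x) = -1.


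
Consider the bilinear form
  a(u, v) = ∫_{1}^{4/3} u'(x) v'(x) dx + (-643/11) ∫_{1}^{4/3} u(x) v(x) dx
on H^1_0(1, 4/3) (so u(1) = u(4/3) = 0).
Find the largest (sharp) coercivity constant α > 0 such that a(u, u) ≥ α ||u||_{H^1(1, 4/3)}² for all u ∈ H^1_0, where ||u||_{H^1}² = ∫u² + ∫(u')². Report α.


α = (-643 + 99*π^2)/(11*(1 + 9*π^2))

Coercivity of a(·,·) on H^1_0(1, 4/3) means a(u, u) ≥ α ||u||_{H^1}² for every u ∈ H^1_0.
The interval has length L = 1/3, and Poincaré/coercivity depend only on L. Here a(u, u) = ∫(u')² + (-643/11)·∫u².
Here c = -643/11 < 0 with |c| < (π/L)² = 9*π^2, so coercivity still holds. The condition a(u,u) ≥ α||u||_{H^1}² reads (1−α)∫(u')² ≥ (α−c)∫u². Any admissible α is ≤ 1 (rapidly oscillating u have ∫u²/∫(u')² → 0), and α = 1 would force 0 ≥ (1−c)∫u², impossible since c < 1; so 1−α > 0. By the sharp Poincaré inequality on H^1_0 of an interval of length L, ∫(u')² ≥ (π/L)²∫u² with equality for the first sine mode sin(π(x−x₀)/L) (x₀ the left endpoint), so the inequality holds for all u iff (1−α)(π/L)² ≥ α − c, i.e. α ≤ ((π/L)² + c)/((π/L)² + 1) = (1 + c(L/π)²)/(1 + (L/π)²). (Direct route, valid since c ≤ 0: Poincaré gives c∫u² ≥ c(L/π)²∫(u')², so a(u,u) ≥ (1 + c(L/π)²)∫(u')², while ||u||_{H^1}² ≤ (1 + (L/π)²)∫(u')²; dividing yields the same α.) With (π/L)² = 9*π^2 and c = -643/11, the largest admissible constant is α = ((π/L)² + c)/((π/L)² + 1).
Simplifying, α = (-643 + 99*π^2)/(11*(1 + 9*π^2)).
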